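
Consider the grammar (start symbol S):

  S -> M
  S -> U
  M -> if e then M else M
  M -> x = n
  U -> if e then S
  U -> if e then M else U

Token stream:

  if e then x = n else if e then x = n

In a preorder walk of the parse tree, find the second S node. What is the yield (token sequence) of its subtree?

[S [U if e then [M x = n] else [U if e then [S [M x = n]]]]]

x = n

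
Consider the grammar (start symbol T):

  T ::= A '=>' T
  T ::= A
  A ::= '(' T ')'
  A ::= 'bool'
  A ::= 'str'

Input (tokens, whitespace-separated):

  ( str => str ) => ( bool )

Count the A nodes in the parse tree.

5

[T [A ( [T [A str] => [T [A str]]] )] => [T [A ( [T [A bool]] )]]]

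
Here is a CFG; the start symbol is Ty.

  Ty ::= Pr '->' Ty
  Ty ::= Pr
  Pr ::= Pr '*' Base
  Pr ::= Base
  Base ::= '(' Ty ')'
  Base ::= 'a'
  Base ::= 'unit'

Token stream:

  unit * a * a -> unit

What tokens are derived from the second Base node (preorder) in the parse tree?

a

[Ty [Pr [Pr [Pr [Base unit]] * [Base a]] * [Base a]] -> [Ty [Pr [Base unit]]]]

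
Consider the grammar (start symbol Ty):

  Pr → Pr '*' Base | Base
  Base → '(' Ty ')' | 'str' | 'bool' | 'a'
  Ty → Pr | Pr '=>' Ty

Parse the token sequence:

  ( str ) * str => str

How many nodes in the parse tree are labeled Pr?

4

[Ty [Pr [Pr [Base ( [Ty [Pr [Base str]]] )]] * [Base str]] => [Ty [Pr [Base str]]]]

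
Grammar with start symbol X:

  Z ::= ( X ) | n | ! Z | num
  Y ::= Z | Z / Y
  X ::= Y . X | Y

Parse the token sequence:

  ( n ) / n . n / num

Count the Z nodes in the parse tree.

[X [Y [Z ( [X [Y [Z n]]] )] / [Y [Z n]]] . [X [Y [Z n] / [Y [Z num]]]]]

5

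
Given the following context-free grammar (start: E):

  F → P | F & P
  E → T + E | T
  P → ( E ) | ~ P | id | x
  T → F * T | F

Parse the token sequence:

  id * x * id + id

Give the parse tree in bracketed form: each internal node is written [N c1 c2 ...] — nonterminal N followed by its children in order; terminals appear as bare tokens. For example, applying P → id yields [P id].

E
T + E
F * T + E
P * T + E
id * T + E
id * F * T + E
id * P * T + E
id * x * T + E
id * x * F + E
id * x * P + E
id * x * id + E
id * x * id + T
id * x * id + F
id * x * id + P
id * x * id + id

[E [T [F [P id]] * [T [F [P x]] * [T [F [P id]]]]] + [E [T [F [P id]]]]]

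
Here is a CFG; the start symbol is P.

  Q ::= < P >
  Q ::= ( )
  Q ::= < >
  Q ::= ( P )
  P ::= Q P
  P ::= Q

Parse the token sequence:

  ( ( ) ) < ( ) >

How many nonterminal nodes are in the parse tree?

8

[P [Q ( [P [Q ( )]] )] [P [Q < [P [Q ( )]] >]]]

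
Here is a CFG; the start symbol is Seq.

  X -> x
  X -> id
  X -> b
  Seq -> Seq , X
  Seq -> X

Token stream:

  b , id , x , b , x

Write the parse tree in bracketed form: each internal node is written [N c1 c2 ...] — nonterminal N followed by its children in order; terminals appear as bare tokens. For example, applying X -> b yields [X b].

Seq
Seq , X
Seq , X , X
Seq , X , X , X
Seq , X , X , X , X
X , X , X , X , X
b , X , X , X , X
b , id , X , X , X
b , id , x , X , X
b , id , x , b , X
b , id , x , b , x

[Seq [Seq [Seq [Seq [Seq [X b]] , [X id]] , [X x]] , [X b]] , [X x]]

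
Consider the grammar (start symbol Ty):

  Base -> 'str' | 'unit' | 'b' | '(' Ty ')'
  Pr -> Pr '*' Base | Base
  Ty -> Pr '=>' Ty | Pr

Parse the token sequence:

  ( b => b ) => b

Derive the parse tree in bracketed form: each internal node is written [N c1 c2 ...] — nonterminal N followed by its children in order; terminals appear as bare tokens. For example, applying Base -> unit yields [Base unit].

Ty
Pr => Ty
Base => Ty
( Ty ) => Ty
( Pr => Ty ) => Ty
( Base => Ty ) => Ty
( b => Ty ) => Ty
( b => Pr ) => Ty
( b => Base ) => Ty
( b => b ) => Ty
( b => b ) => Pr
( b => b ) => Base
( b => b ) => b

[Ty [Pr [Base ( [Ty [Pr [Base b]] => [Ty [Pr [Base b]]]] )]] => [Ty [Pr [Base b]]]]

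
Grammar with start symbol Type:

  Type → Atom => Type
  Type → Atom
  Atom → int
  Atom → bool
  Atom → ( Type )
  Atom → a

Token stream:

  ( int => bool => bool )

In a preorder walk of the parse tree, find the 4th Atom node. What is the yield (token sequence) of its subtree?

[Type [Atom ( [Type [Atom int] => [Type [Atom bool] => [Type [Atom bool]]]] )]]

bool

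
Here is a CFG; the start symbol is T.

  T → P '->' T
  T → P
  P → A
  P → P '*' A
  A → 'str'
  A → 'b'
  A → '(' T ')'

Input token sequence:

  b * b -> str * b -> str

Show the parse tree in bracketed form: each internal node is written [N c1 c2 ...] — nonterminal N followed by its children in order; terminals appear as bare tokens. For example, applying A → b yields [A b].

[T [P [P [A b]] * [A b]] -> [T [P [P [A str]] * [A b]] -> [T [P [A str]]]]]

T
P -> T
P * A -> T
A * A -> T
b * A -> T
b * b -> T
b * b -> P -> T
b * b -> P * A -> T
b * b -> A * A -> T
b * b -> str * A -> T
b * b -> str * b -> T
b * b -> str * b -> P
b * b -> str * b -> A
b * b -> str * b -> str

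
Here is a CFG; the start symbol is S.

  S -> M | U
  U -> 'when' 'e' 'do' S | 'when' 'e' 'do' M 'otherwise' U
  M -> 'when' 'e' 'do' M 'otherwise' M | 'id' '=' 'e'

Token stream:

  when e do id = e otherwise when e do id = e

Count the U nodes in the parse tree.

[S [U when e do [M id = e] otherwise [U when e do [S [M id = e]]]]]

2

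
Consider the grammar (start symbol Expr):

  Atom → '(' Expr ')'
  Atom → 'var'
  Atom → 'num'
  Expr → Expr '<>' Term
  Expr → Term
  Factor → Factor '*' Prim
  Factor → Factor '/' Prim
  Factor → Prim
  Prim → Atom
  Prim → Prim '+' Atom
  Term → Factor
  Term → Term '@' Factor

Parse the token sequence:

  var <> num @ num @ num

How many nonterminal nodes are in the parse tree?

18

[Expr [Expr [Term [Factor [Prim [Atom var]]]]] <> [Term [Term [Term [Factor [Prim [Atom num]]]] @ [Factor [Prim [Atom num]]]] @ [Factor [Prim [Atom num]]]]]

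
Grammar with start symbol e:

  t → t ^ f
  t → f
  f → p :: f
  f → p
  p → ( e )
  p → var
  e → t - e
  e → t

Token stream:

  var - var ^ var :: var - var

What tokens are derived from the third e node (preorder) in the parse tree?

var

[e [t [f [p var]]] - [e [t [t [f [p var]]] ^ [f [p var] :: [f [p var]]]] - [e [t [f [p var]]]]]]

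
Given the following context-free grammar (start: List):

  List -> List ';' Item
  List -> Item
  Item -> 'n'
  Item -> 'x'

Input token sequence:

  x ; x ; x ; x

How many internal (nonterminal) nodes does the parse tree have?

8

[List [List [List [List [Item x]] ; [Item x]] ; [Item x]] ; [Item x]]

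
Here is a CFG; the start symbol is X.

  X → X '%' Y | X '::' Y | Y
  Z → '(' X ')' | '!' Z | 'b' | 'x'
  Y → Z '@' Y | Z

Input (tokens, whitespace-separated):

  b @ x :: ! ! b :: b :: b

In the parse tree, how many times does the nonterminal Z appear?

7

[X [X [X [X [Y [Z b] @ [Y [Z x]]]] :: [Y [Z ! [Z ! [Z b]]]]] :: [Y [Z b]]] :: [Y [Z b]]]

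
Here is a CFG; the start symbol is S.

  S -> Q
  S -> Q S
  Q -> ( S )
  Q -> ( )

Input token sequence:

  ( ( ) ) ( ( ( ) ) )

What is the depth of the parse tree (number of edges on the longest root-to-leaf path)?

7

[S [Q ( [S [Q ( )]] )] [S [Q ( [S [Q ( [S [Q ( )]] )]] )]]]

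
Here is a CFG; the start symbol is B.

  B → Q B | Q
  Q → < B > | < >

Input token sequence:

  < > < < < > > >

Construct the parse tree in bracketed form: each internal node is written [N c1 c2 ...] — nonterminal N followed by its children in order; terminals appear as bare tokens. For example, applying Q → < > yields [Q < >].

B
Q B
< > B
< > Q
< > < B >
< > < Q >
< > < < B > >
< > < < Q > >
< > < < < > > >

[B [Q < >] [B [Q < [B [Q < [B [Q < >]] >]] >]]]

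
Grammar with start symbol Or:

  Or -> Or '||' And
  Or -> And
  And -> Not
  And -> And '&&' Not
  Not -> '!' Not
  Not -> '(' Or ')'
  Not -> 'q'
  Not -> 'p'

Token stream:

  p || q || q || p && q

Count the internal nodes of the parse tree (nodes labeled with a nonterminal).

[Or [Or [Or [Or [And [Not p]]] || [And [Not q]]] || [And [Not q]]] || [And [And [Not p]] && [Not q]]]

14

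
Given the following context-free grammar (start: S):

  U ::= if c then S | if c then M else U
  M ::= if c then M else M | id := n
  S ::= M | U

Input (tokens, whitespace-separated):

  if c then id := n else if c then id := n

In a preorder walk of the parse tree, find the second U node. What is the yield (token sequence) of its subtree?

[S [U if c then [M id := n] else [U if c then [S [M id := n]]]]]

if c then id := n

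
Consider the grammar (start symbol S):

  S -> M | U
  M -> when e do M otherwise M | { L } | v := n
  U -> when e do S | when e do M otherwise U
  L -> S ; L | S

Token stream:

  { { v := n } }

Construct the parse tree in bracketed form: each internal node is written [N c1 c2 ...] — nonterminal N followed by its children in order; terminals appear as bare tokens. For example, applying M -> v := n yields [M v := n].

S
M
{ L }
{ S }
{ M }
{ { L } }
{ { S } }
{ { M } }
{ { v := n } }

[S [M { [L [S [M { [L [S [M v := n]]] }]]] }]]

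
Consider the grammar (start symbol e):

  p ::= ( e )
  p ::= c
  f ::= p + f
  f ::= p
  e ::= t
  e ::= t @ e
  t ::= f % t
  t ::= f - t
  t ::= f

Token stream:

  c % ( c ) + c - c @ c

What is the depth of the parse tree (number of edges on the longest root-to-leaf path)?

[e [t [f [p c]] % [t [f [p ( [e [t [f [p c]]]] )] + [f [p c]]] - [t [f [p c]]]]] @ [e [t [f [p c]]]]]

9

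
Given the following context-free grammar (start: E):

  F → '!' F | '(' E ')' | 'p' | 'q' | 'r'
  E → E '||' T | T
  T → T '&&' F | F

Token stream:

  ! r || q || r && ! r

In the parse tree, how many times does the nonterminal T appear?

[E [E [E [T [F ! [F r]]]] || [T [F q]]] || [T [T [F r]] && [F ! [F r]]]]

4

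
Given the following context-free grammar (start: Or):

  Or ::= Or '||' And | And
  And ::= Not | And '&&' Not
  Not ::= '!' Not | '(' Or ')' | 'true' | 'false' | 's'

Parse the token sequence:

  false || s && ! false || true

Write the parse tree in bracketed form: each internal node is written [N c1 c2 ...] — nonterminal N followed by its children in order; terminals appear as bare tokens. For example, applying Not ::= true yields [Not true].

[Or [Or [Or [And [Not false]]] || [And [And [Not s]] && [Not ! [Not false]]]] || [And [Not true]]]

Or
Or || And
Or || And || And
And || And || And
Not || And || And
false || And || And
false || And && Not || And
false || Not && Not || And
false || s && Not || And
false || s && ! Not || And
false || s && ! false || And
false || s && ! false || Not
false || s && ! false || true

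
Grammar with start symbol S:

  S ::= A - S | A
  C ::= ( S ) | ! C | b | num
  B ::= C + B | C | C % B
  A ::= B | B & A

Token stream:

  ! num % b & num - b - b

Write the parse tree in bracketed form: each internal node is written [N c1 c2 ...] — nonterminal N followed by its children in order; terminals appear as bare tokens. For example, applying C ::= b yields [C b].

S
A - S
B & A - S
C % B & A - S
! C % B & A - S
! num % B & A - S
! num % C & A - S
! num % b & A - S
! num % b & B - S
! num % b & C - S
! num % b & num - S
! num % b & num - A - S
! num % b & num - B - S
! num % b & num - C - S
! num % b & num - b - S
! num % b & num - b - A
! num % b & num - b - B
! num % b & num - b - C
! num % b & num - b - b

[S [A [B [C ! [C num]] % [B [C b]]] & [A [B [C num]]]] - [S [A [B [C b]]] - [S [A [B [C b]]]]]]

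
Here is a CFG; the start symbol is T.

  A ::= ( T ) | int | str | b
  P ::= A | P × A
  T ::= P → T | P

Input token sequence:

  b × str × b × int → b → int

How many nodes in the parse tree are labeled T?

[T [P [P [P [P [A b]] × [A str]] × [A b]] × [A int]] → [T [P [A b]] → [T [P [A int]]]]]

3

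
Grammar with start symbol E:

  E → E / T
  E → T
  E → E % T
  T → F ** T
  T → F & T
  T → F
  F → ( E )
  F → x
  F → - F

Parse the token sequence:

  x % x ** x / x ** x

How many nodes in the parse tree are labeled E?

3

[E [E [E [T [F x]]] % [T [F x] ** [T [F x]]]] / [T [F x] ** [T [F x]]]]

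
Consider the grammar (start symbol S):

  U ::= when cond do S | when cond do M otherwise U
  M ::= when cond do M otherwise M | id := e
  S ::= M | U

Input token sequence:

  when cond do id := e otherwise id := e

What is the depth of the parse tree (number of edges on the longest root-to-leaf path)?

3

[S [M when cond do [M id := e] otherwise [M id := e]]]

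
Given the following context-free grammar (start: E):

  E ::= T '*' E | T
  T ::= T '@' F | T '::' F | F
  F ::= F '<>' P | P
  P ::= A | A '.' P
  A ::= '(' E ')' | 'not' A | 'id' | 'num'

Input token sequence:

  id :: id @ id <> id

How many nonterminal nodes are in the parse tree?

[E [T [T [T [F [P [A id]]]] :: [F [P [A id]]]] @ [F [F [P [A id]]] <> [P [A id]]]]]

16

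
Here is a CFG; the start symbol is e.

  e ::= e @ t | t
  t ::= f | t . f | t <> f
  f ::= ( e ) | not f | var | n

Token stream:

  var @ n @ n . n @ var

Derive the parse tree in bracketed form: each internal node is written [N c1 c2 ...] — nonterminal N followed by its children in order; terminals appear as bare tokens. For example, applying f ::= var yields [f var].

e
e @ t
e @ t @ t
e @ t @ t @ t
t @ t @ t @ t
f @ t @ t @ t
var @ t @ t @ t
var @ f @ t @ t
var @ n @ t @ t
var @ n @ t . f @ t
var @ n @ f . f @ t
var @ n @ n . f @ t
var @ n @ n . n @ t
var @ n @ n . n @ f
var @ n @ n . n @ var

[e [e [e [e [t [f var]]] @ [t [f n]]] @ [t [t [f n]] . [f n]]] @ [t [f var]]]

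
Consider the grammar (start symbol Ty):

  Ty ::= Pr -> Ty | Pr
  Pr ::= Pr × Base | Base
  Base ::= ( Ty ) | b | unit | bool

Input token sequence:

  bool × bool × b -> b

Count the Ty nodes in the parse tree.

[Ty [Pr [Pr [Pr [Base bool]] × [Base bool]] × [Base b]] -> [Ty [Pr [Base b]]]]

2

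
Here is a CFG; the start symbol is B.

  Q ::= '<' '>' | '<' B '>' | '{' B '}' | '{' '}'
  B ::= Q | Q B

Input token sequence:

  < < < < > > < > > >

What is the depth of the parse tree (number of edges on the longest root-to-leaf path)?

[B [Q < [B [Q < [B [Q < [B [Q < >]] >] [B [Q < >]]] >]] >]]

8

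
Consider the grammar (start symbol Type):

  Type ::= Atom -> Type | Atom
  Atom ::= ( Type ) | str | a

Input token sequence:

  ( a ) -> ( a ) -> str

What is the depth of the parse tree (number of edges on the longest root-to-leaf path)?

5

[Type [Atom ( [Type [Atom a]] )] -> [Type [Atom ( [Type [Atom a]] )] -> [Type [Atom str]]]]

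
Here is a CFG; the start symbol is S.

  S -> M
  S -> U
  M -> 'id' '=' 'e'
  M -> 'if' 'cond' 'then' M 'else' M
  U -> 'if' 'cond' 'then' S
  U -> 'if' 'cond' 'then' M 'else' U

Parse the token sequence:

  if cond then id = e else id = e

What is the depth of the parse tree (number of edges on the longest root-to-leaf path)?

[S [M if cond then [M id = e] else [M id = e]]]

3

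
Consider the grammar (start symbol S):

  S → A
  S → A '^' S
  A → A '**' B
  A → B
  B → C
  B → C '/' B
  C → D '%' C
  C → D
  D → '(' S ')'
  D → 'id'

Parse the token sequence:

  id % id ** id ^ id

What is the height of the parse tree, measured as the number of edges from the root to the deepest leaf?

[S [A [A [B [C [D id] % [C [D id]]]]] ** [B [C [D id]]]] ^ [S [A [B [C [D id]]]]]]

7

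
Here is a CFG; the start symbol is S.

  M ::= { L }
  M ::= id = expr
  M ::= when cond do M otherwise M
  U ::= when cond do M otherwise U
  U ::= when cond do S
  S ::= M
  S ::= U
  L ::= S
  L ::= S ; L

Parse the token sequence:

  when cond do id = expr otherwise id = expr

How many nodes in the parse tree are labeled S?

1

[S [M when cond do [M id = expr] otherwise [M id = expr]]]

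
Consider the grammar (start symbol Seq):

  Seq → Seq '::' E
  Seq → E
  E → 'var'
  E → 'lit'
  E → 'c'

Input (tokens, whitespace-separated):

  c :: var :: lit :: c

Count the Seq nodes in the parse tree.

4

[Seq [Seq [Seq [Seq [E c]] :: [E var]] :: [E lit]] :: [E c]]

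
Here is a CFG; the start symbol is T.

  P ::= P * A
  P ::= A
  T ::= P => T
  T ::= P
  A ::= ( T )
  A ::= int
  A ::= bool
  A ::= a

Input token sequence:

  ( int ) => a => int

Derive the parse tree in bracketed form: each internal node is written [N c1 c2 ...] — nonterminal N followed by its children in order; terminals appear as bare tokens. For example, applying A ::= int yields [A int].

[T [P [A ( [T [P [A int]]] )]] => [T [P [A a]] => [T [P [A int]]]]]

T
P => T
A => T
( T ) => T
( P ) => T
( A ) => T
( int ) => T
( int ) => P => T
( int ) => A => T
( int ) => a => T
( int ) => a => P
( int ) => a => A
( int ) => a => int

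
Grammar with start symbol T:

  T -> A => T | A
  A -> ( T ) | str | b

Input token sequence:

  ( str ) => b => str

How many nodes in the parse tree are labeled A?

[T [A ( [T [A str]] )] => [T [A b] => [T [A str]]]]

4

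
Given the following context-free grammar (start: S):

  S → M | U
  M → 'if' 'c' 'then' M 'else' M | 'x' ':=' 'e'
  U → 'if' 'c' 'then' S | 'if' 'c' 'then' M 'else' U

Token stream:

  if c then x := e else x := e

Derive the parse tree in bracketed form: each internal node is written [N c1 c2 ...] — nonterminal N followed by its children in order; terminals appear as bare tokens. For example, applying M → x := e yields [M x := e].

S
M
if c then M else M
if c then x := e else M
if c then x := e else x := e

[S [M if c then [M x := e] else [M x := e]]]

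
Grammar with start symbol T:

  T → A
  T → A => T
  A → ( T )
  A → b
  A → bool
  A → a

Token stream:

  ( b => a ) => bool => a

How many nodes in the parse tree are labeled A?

5

[T [A ( [T [A b] => [T [A a]]] )] => [T [A bool] => [T [A a]]]]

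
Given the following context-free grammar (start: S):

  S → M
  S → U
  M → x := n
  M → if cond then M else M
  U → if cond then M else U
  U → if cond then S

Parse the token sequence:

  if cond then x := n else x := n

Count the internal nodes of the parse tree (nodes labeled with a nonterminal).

[S [M if cond then [M x := n] else [M x := n]]]

4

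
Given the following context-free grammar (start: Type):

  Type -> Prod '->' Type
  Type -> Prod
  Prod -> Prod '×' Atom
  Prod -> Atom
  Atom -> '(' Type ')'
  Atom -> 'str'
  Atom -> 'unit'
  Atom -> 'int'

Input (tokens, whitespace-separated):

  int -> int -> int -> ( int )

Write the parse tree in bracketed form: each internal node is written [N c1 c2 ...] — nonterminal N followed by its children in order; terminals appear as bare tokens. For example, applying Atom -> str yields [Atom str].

Type
Prod -> Type
Atom -> Type
int -> Type
int -> Prod -> Type
int -> Atom -> Type
int -> int -> Type
int -> int -> Prod -> Type
int -> int -> Atom -> Type
int -> int -> int -> Type
int -> int -> int -> Prod
int -> int -> int -> Atom
int -> int -> int -> ( Type )
int -> int -> int -> ( Prod )
int -> int -> int -> ( Atom )
int -> int -> int -> ( int )

[Type [Prod [Atom int]] -> [Type [Prod [Atom int]] -> [Type [Prod [Atom int]] -> [Type [Prod [Atom ( [Type [Prod [Atom int]]] )]]]]]]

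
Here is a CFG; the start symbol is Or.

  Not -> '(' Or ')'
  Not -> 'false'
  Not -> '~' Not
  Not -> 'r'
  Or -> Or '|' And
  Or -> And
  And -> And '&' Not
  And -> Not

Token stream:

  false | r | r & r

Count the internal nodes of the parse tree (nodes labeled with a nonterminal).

11

[Or [Or [Or [And [Not false]]] | [And [Not r]]] | [And [And [Not r]] & [Not r]]]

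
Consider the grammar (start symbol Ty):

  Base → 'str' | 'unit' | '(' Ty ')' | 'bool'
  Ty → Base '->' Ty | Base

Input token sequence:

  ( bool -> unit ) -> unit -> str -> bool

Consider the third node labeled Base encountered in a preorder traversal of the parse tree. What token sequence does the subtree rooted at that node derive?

[Ty [Base ( [Ty [Base bool] -> [Ty [Base unit]]] )] -> [Ty [Base unit] -> [Ty [Base str] -> [Ty [Base bool]]]]]

unit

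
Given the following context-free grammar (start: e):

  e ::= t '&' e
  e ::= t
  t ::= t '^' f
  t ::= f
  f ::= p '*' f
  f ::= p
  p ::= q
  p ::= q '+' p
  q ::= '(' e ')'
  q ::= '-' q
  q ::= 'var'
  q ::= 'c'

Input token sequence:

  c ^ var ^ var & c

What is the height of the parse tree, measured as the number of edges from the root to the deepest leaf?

7

[e [t [t [t [f [p [q c]]]] ^ [f [p [q var]]]] ^ [f [p [q var]]]] & [e [t [f [p [q c]]]]]]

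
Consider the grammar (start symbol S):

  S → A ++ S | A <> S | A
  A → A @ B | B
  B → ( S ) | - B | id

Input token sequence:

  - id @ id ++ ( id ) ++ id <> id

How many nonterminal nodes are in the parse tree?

18

[S [A [A [B - [B id]]] @ [B id]] ++ [S [A [B ( [S [A [B id]]] )]] ++ [S [A [B id]] <> [S [A [B id]]]]]]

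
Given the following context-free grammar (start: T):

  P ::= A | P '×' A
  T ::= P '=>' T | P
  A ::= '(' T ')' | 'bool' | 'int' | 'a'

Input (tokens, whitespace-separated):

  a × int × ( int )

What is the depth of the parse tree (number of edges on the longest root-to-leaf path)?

6

[T [P [P [P [A a]] × [A int]] × [A ( [T [P [A int]]] )]]]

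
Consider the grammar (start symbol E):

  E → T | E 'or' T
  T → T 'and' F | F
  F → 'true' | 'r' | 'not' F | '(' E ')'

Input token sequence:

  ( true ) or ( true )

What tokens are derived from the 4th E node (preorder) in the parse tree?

true

[E [E [T [F ( [E [T [F true]]] )]]] or [T [F ( [E [T [F true]]] )]]]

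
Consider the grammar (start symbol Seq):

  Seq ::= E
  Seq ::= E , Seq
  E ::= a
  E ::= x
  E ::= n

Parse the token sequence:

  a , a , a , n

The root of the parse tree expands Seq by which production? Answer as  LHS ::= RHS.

[Seq [E a] , [Seq [E a] , [Seq [E a] , [Seq [E n]]]]]

Seq ::= E , Seq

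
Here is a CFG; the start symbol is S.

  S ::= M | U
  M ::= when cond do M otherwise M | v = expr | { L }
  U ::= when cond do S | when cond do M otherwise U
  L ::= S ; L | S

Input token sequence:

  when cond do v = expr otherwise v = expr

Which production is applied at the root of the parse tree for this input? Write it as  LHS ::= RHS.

S ::= M

[S [M when cond do [M v = expr] otherwise [M v = expr]]]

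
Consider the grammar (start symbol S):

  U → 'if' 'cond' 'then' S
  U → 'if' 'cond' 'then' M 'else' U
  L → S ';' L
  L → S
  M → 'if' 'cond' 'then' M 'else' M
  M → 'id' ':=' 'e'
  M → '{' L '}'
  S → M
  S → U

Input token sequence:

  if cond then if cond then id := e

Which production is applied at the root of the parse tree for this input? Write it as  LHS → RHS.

[S [U if cond then [S [U if cond then [S [M id := e]]]]]]

S → U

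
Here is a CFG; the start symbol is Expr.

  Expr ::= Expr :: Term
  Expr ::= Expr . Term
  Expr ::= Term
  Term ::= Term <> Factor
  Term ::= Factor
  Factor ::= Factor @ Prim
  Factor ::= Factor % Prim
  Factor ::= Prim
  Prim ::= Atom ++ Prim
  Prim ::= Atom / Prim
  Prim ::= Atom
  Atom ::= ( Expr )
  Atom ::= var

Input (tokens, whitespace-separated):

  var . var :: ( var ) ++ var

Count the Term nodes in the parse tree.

[Expr [Expr [Expr [Term [Factor [Prim [Atom var]]]]] . [Term [Factor [Prim [Atom var]]]]] :: [Term [Factor [Prim [Atom ( [Expr [Term [Factor [Prim [Atom var]]]]] )] ++ [Prim [Atom var]]]]]]

4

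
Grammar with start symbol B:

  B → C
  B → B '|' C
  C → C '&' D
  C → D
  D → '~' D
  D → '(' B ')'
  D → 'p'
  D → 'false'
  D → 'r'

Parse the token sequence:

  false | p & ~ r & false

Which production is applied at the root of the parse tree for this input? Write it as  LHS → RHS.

[B [B [C [D false]]] | [C [C [C [D p]] & [D ~ [D r]]] & [D false]]]

B → B '|' C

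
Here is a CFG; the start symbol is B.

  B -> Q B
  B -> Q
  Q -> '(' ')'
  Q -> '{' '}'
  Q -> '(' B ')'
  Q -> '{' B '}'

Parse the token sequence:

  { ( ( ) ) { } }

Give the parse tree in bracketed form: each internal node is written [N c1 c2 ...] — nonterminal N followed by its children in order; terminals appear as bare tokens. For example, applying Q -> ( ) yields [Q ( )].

[B [Q { [B [Q ( [B [Q ( )]] )] [B [Q { }]]] }]]

B
Q
{ B }
{ Q B }
{ ( B ) B }
{ ( Q ) B }
{ ( ( ) ) B }
{ ( ( ) ) Q }
{ ( ( ) ) { } }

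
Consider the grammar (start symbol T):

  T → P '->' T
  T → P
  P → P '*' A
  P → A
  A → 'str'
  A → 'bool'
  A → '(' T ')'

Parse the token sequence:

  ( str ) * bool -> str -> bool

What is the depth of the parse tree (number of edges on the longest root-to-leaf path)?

7

[T [P [P [A ( [T [P [A str]]] )]] * [A bool]] -> [T [P [A str]] -> [T [P [A bool]]]]]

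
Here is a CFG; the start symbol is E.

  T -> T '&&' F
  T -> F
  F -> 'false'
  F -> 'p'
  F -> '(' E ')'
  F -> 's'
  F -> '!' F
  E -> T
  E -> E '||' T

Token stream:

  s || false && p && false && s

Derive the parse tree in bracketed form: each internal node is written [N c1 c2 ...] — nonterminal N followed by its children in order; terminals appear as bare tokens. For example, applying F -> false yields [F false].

E
E || T
T || T
F || T
s || T
s || T && F
s || T && F && F
s || T && F && F && F
s || F && F && F && F
s || false && F && F && F
s || false && p && F && F
s || false && p && false && F
s || false && p && false && s

[E [E [T [F s]]] || [T [T [T [T [F false]] && [F p]] && [F false]] && [F s]]]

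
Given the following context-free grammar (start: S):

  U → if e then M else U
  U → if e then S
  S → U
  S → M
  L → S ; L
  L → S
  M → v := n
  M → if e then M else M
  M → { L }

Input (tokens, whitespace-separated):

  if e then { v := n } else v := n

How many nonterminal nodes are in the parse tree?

7

[S [M if e then [M { [L [S [M v := n]]] }] else [M v := n]]]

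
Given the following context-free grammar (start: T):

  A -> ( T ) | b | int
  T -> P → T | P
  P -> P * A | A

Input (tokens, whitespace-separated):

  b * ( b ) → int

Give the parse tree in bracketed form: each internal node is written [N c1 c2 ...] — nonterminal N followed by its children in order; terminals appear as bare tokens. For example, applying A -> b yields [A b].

[T [P [P [A b]] * [A ( [T [P [A b]]] )]] → [T [P [A int]]]]

T
P → T
P * A → T
A * A → T
b * A → T
b * ( T ) → T
b * ( P ) → T
b * ( A ) → T
b * ( b ) → T
b * ( b ) → P
b * ( b ) → A
b * ( b ) → int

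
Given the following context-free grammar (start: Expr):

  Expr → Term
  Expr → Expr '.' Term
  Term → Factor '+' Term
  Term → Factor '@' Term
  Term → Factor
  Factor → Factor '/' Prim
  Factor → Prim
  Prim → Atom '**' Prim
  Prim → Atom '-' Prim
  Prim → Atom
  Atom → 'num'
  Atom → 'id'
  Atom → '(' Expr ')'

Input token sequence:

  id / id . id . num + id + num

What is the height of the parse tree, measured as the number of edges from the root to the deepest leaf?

[Expr [Expr [Expr [Term [Factor [Factor [Prim [Atom id]]] / [Prim [Atom id]]]]] . [Term [Factor [Prim [Atom id]]]]] . [Term [Factor [Prim [Atom num]]] + [Term [Factor [Prim [Atom id]]] + [Term [Factor [Prim [Atom num]]]]]]]

8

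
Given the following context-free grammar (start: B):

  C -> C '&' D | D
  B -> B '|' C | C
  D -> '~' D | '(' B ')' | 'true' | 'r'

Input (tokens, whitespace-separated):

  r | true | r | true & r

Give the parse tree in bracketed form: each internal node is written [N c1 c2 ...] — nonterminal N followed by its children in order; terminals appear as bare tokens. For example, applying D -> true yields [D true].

B
B | C
B | C | C
B | C | C | C
C | C | C | C
D | C | C | C
r | C | C | C
r | D | C | C
r | true | C | C
r | true | D | C
r | true | r | C
r | true | r | C & D
r | true | r | D & D
r | true | r | true & D
r | true | r | true & r

[B [B [B [B [C [D r]]] | [C [D true]]] | [C [D r]]] | [C [C [D true]] & [D r]]]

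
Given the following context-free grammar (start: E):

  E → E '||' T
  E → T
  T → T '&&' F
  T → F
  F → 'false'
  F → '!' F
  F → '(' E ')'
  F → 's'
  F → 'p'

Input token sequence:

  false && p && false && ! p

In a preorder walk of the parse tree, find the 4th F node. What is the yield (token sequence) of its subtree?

! p

[E [T [T [T [T [F false]] && [F p]] && [F false]] && [F ! [F p]]]]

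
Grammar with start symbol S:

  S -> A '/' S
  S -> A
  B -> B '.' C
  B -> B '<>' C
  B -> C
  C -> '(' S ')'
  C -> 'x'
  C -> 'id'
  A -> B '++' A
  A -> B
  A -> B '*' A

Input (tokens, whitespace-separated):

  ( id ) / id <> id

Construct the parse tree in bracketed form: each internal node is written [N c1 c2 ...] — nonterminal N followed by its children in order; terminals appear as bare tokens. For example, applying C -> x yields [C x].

S
A / S
B / S
C / S
( S ) / S
( A ) / S
( B ) / S
( C ) / S
( id ) / S
( id ) / A
( id ) / B
( id ) / B <> C
( id ) / C <> C
( id ) / id <> C
( id ) / id <> id

[S [A [B [C ( [S [A [B [C id]]]] )]]] / [S [A [B [B [C id]] <> [C id]]]]]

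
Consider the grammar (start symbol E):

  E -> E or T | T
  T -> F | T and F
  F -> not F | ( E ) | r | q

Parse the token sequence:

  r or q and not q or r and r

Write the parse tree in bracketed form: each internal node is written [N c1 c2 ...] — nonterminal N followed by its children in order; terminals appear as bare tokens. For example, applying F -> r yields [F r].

E
E or T
E or T or T
T or T or T
F or T or T
r or T or T
r or T and F or T
r or F and F or T
r or q and F or T
r or q and not F or T
r or q and not q or T
r or q and not q or T and F
r or q and not q or F and F
r or q and not q or r and F
r or q and not q or r and r

[E [E [E [T [F r]]] or [T [T [F q]] and [F not [F q]]]] or [T [T [F r]] and [F r]]]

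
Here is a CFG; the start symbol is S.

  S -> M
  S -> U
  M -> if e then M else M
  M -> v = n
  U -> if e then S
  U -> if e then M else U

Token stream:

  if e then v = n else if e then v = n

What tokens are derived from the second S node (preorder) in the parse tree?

[S [U if e then [M v = n] else [U if e then [S [M v = n]]]]]

v = n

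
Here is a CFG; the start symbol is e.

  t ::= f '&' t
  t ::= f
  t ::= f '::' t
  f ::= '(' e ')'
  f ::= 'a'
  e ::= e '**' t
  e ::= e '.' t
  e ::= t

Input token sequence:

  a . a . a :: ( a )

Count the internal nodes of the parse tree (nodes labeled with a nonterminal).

[e [e [e [t [f a]]] . [t [f a]]] . [t [f a] :: [t [f ( [e [t [f a]]] )]]]]

14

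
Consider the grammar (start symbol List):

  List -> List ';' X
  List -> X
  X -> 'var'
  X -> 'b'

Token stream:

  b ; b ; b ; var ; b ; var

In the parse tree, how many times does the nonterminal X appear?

6

[List [List [List [List [List [List [X b]] ; [X b]] ; [X b]] ; [X var]] ; [X b]] ; [X var]]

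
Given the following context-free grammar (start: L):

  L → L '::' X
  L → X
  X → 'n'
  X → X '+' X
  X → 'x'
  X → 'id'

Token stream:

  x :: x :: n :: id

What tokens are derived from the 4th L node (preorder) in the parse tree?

[L [L [L [L [X x]] :: [X x]] :: [X n]] :: [X id]]

x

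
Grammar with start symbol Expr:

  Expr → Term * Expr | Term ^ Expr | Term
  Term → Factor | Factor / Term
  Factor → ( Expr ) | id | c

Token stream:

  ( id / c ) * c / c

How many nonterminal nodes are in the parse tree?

[Expr [Term [Factor ( [Expr [Term [Factor id] / [Term [Factor c]]]] )]] * [Expr [Term [Factor c] / [Term [Factor c]]]]]

13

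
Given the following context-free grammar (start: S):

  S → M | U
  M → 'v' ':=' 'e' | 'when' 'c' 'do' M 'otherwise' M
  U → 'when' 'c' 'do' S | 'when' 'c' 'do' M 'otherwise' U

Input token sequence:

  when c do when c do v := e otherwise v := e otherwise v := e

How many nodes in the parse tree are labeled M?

[S [M when c do [M when c do [M v := e] otherwise [M v := e]] otherwise [M v := e]]]

5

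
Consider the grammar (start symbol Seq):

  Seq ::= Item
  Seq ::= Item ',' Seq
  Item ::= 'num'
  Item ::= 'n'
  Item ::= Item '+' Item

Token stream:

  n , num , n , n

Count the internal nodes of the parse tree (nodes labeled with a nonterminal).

[Seq [Item n] , [Seq [Item num] , [Seq [Item n] , [Seq [Item n]]]]]

8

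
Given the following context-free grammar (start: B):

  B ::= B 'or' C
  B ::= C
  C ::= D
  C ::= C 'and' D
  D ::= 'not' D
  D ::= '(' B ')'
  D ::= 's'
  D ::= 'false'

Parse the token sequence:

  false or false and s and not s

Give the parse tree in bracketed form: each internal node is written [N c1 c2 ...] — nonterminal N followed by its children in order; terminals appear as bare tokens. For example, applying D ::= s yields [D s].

B
B or C
C or C
D or C
false or C
false or C and D
false or C and D and D
false or D and D and D
false or false and D and D
false or false and s and D
false or false and s and not D
false or false and s and not s

[B [B [C [D false]]] or [C [C [C [D false]] and [D s]] and [D not [D s]]]]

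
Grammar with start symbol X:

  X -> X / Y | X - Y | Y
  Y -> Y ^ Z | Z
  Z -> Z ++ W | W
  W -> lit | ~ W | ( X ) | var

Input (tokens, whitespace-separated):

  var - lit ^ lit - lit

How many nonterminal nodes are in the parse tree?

15

[X [X [X [Y [Z [W var]]]] - [Y [Y [Z [W lit]]] ^ [Z [W lit]]]] - [Y [Z [W lit]]]]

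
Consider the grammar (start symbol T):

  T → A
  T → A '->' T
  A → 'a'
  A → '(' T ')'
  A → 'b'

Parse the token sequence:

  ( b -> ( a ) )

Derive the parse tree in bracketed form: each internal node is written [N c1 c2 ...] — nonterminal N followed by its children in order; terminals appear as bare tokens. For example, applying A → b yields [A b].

[T [A ( [T [A b] -> [T [A ( [T [A a]] )]]] )]]

T
A
( T )
( A -> T )
( b -> T )
( b -> A )
( b -> ( T ) )
( b -> ( A ) )
( b -> ( a ) )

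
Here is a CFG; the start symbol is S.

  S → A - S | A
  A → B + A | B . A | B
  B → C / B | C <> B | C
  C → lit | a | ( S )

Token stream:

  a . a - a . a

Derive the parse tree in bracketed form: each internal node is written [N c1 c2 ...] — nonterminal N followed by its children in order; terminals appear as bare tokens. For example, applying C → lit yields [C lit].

S
A - S
B . A - S
C . A - S
a . A - S
a . B - S
a . C - S
a . a - S
a . a - A
a . a - B . A
a . a - C . A
a . a - a . A
a . a - a . B
a . a - a . C
a . a - a . a

[S [A [B [C a]] . [A [B [C a]]]] - [S [A [B [C a]] . [A [B [C a]]]]]]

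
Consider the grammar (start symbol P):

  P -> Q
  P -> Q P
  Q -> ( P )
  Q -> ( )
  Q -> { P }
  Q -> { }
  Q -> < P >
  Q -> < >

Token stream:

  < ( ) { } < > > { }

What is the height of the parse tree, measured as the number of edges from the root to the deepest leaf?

[P [Q < [P [Q ( )] [P [Q { }] [P [Q < >]]]] >] [P [Q { }]]]

6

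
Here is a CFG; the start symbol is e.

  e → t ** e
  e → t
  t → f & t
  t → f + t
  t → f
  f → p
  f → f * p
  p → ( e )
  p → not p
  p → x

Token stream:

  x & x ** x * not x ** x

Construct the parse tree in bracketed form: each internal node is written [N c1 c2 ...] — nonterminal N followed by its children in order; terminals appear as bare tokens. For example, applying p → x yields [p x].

e
t ** e
f & t ** e
p & t ** e
x & t ** e
x & f ** e
x & p ** e
x & x ** e
x & x ** t ** e
x & x ** f ** e
x & x ** f * p ** e
x & x ** p * p ** e
x & x ** x * p ** e
x & x ** x * not p ** e
x & x ** x * not x ** e
x & x ** x * not x ** t
x & x ** x * not x ** f
x & x ** x * not x ** p
x & x ** x * not x ** x

[e [t [f [p x]] & [t [f [p x]]]] ** [e [t [f [f [p x]] * [p not [p x]]]] ** [e [t [f [p x]]]]]]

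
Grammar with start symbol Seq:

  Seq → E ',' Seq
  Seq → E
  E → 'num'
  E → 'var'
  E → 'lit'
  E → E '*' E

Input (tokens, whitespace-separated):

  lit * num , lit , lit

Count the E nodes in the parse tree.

[Seq [E [E lit] * [E num]] , [Seq [E lit] , [Seq [E lit]]]]

5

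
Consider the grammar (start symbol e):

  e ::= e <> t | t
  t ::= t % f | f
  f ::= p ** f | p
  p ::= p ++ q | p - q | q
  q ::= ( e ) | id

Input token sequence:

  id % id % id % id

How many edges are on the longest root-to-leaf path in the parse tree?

8

[e [t [t [t [t [f [p [q id]]]] % [f [p [q id]]]] % [f [p [q id]]]] % [f [p [q id]]]]]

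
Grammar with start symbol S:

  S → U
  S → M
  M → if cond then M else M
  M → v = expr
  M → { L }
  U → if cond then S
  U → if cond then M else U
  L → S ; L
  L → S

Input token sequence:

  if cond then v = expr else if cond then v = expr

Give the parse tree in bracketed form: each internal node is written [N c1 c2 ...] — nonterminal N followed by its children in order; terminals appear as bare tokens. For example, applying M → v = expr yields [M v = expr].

S
U
if cond then M else U
if cond then v = expr else U
if cond then v = expr else if cond then S
if cond then v = expr else if cond then M
if cond then v = expr else if cond then v = expr

[S [U if cond then [M v = expr] else [U if cond then [S [M v = expr]]]]]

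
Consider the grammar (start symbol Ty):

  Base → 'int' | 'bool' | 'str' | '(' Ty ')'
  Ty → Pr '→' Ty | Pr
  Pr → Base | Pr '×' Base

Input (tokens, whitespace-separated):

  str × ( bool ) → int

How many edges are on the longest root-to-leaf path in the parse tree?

[Ty [Pr [Pr [Base str]] × [Base ( [Ty [Pr [Base bool]]] )]] → [Ty [Pr [Base int]]]]

6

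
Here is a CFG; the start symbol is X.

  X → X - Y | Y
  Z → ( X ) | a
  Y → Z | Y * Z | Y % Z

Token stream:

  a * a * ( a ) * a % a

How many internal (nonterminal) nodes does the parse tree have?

14

[X [Y [Y [Y [Y [Y [Z a]] * [Z a]] * [Z ( [X [Y [Z a]]] )]] * [Z a]] % [Z a]]]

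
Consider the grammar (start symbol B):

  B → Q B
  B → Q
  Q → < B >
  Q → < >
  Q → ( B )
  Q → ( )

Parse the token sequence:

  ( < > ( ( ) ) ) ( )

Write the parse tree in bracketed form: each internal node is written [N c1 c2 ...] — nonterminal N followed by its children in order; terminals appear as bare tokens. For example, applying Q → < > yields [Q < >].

B
Q B
( B ) B
( Q B ) B
( < > B ) B
( < > Q ) B
( < > ( B ) ) B
( < > ( Q ) ) B
( < > ( ( ) ) ) B
( < > ( ( ) ) ) Q
( < > ( ( ) ) ) ( )

[B [Q ( [B [Q < >] [B [Q ( [B [Q ( )]] )]]] )] [B [Q ( )]]]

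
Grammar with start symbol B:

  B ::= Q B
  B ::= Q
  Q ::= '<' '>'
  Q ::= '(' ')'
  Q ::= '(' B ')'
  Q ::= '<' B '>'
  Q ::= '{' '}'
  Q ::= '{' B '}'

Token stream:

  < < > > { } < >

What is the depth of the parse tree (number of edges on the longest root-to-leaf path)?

4

[B [Q < [B [Q < >]] >] [B [Q { }] [B [Q < >]]]]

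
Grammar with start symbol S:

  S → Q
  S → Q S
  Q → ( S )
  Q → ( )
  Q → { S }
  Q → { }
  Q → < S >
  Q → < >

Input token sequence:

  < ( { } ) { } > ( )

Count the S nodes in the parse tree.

[S [Q < [S [Q ( [S [Q { }]] )] [S [Q { }]]] >] [S [Q ( )]]]

5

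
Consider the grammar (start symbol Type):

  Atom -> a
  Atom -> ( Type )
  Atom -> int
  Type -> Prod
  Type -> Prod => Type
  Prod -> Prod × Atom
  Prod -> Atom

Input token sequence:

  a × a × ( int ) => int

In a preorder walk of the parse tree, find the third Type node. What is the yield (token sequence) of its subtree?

[Type [Prod [Prod [Prod [Atom a]] × [Atom a]] × [Atom ( [Type [Prod [Atom int]]] )]] => [Type [Prod [Atom int]]]]

int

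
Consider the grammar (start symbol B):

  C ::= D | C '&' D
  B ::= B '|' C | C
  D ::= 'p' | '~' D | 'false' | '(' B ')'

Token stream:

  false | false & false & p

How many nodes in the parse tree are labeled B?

2

[B [B [C [D false]]] | [C [C [C [D false]] & [D false]] & [D p]]]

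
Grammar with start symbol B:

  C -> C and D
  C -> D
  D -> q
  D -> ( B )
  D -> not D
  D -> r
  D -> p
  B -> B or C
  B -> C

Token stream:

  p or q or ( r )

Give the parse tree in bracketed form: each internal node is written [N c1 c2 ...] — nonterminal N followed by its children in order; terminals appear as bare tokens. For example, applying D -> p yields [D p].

[B [B [B [C [D p]]] or [C [D q]]] or [C [D ( [B [C [D r]]] )]]]

B
B or C
B or C or C
C or C or C
D or C or C
p or C or C
p or D or C
p or q or C
p or q or D
p or q or ( B )
p or q or ( C )
p or q or ( D )
p or q or ( r )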